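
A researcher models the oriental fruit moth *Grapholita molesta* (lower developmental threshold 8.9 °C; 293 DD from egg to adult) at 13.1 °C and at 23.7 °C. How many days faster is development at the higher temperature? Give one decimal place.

At 13.1 °C: 293 / (13.1 − 8.9) = 293 / 4.2 = 69.762 d.
At 23.7 °C: 293 / (23.7 − 8.9) = 293 / 14.8 = 19.797 d.
Difference = |69.762 − 19.797| = 49.965 ≈ 50.0 days.

50.0 days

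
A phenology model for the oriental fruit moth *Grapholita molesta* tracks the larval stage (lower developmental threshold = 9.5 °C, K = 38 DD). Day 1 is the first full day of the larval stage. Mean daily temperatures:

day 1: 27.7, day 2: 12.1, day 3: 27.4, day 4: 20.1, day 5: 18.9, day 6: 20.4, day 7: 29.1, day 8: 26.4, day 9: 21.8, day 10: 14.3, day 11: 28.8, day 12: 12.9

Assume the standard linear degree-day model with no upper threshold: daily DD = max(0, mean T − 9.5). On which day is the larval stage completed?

Daily DD above 9.5 °C: 18.2, 2.6, 17.9, 10.6, 9.4, 10.9, 19.6, 16.9, 12.3, 4.8, 19.3, 3.4.
Cumulative: 18.2, 20.8, 38.7, 49.3, 58.7, 69.6, 89.2, 106.1, 118.4, 123.2, 142.5, 145.9.
The total first reaches 38 DD on day 3.

day 3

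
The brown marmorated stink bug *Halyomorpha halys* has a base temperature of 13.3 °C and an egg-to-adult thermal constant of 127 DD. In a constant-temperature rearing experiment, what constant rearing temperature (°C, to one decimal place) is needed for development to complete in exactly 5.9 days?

Required daily accumulation = 127 / 5.9 = 21.525 DD/day.
T = T_base + 21.525 = 13.3 + 21.525 = 34.825 ≈ 34.8 °C.

34.8 °C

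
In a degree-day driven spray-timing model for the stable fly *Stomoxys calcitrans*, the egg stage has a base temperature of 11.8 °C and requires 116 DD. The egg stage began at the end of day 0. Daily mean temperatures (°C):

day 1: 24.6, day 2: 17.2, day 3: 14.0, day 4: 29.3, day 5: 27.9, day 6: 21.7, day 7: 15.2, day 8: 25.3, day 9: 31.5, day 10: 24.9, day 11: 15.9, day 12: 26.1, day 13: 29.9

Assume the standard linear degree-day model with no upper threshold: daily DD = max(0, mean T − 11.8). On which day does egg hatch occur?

Daily DD above 11.8 °C: 12.8, 5.4, 2.2, 17.5, 16.1, 9.9, 3.4, 13.5, 19.7, 13.1, 4.1, 14.3, 18.1.
Cumulative: 12.8, 18.2, 20.4, 37.9, 54.0, 63.9, 67.3, 80.8, 100.5, 113.6, 117.7, 132.0, 150.1.
The total first reaches 116 DD on day 11.

day 11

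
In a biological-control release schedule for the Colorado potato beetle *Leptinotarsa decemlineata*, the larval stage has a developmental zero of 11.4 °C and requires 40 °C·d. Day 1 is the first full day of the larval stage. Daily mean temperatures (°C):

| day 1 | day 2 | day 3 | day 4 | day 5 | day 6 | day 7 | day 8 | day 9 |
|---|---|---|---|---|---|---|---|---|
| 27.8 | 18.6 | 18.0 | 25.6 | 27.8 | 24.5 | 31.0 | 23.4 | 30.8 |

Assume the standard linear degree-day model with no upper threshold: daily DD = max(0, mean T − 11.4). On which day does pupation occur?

day 4

Daily DD above 11.4 °C: 16.4, 7.2, 6.6, 14.2, 16.4, 13.1, 19.6, 12.0, 19.4.
Cumulative: 16.4, 23.6, 30.2, 44.4, 60.8, 73.9, 93.5, 105.5, 124.9.
The total first reaches 40 DD on day 4.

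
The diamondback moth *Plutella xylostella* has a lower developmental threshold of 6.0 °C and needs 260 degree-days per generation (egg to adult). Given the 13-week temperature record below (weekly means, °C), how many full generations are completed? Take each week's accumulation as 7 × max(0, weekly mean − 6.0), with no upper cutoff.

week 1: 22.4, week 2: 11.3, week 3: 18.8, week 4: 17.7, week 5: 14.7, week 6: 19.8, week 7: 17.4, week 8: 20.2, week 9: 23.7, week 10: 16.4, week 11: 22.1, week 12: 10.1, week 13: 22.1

Weekly DD (7 × max(0, T̄ − 6.0)): 114.8, 37.1, 89.6, 81.9, 60.9, 96.6, 79.8, 99.4, 123.9, 72.8, 112.7, 28.7, 112.7.
Season total = 1110.9 DD.
Complete generations = ⌊1110.9 / 260⌋ = 4.

4 generations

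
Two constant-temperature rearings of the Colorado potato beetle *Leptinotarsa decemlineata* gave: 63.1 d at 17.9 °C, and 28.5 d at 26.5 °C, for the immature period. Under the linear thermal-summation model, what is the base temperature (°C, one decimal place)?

Equal thermal constants: D₁(T₁ − T_b) = D₂(T₂ − T_b).
63.1·(17.9 − T_b) = 28.5·(26.5 − T_b)
T_b = (63.1·17.9 − 28.5·26.5) / (63.1 − 28.5) = 374.24 / 34.6 = 10.816 °C ≈ 10.8 °C.

10.8 °C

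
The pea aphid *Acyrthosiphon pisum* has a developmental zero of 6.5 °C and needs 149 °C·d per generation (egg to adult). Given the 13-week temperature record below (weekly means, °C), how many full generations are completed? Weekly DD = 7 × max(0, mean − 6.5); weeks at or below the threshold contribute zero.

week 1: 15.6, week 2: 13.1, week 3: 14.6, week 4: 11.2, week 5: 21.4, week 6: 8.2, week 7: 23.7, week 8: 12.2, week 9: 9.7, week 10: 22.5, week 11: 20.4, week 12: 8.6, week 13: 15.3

5 generations

Weekly DD (7 × max(0, T̄ − 6.5)): 63.7, 46.2, 56.7, 32.9, 104.3, 11.9, 120.4, 39.9, 22.4, 112.0, 97.3, 14.7, 61.6.
Season total = 784.0 DD.
Complete generations = ⌊784.0 / 149⌋ = 5.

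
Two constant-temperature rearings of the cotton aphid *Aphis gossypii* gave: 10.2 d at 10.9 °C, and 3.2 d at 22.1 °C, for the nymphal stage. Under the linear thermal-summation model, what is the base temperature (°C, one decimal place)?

5.8 °C

Linear rate model ⇒ the product D·(T − T_b) is constant across temperatures.
10.2·(10.9 − T_b) = 3.2·(22.1 − T_b)
T_b = (10.2·10.9 − 3.2·22.1) / (10.2 − 3.2) = 40.46 / 7.0 = 5.780 °C ≈ 5.8 °C.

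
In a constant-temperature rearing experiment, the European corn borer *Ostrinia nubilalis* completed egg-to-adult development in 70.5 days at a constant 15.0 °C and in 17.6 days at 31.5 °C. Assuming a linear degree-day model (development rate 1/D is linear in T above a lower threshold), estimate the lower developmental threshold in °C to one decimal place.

Under the model K = D·(T − T_b), so D₁·(T₁ − T_b) = D₂·(T₂ − T_b).
70.5·(15.0 − T_b) = 17.6·(31.5 − T_b)
T_b = (70.5·15.0 − 17.6·31.5) / (70.5 − 17.6) = 503.10 / 52.9 = 9.510 °C ≈ 9.5 °C.

9.5 °C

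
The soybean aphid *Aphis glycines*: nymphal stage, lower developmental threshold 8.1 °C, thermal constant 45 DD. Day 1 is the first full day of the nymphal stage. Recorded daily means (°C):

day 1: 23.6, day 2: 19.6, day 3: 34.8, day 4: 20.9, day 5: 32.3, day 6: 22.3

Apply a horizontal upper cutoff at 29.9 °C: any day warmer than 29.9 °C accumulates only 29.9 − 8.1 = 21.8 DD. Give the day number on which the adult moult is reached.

day 3

Daily DD above 8.1 °C (capped at 21.8): 15.5, 11.5, 21.8, 12.8, 21.8, 14.2.
Cumulative: 15.5, 27.0, 48.8, 61.6, 83.4, 97.6.
The total first reaches 45 DD on day 3.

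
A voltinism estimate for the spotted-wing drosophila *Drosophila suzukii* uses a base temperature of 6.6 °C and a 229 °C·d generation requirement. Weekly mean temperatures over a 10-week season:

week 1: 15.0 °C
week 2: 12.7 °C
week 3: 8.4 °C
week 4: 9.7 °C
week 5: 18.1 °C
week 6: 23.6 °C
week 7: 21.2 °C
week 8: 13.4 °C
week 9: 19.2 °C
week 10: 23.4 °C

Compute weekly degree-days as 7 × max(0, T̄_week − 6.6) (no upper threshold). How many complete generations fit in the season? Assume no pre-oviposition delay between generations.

3 generations

Weekly DD (7 × max(0, T̄ − 6.6)): 58.8, 42.7, 12.6, 21.7, 80.5, 119.0, 102.2, 47.6, 88.2, 117.6.
Season total = 690.9 DD.
Complete generations = ⌊690.9 / 229⌋ = 3.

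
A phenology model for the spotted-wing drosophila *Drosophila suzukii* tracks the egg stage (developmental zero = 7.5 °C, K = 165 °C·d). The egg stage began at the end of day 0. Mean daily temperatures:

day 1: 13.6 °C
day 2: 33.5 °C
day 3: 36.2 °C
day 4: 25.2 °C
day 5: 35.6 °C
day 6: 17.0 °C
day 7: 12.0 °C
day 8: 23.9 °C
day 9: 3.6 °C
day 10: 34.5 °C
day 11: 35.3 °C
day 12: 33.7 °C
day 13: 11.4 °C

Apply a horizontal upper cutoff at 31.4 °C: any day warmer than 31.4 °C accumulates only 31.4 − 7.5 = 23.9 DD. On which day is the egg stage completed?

Daily DD above 7.5 °C (capped at 23.9): 6.1, 23.9, 23.9, 17.7, 23.9, 9.5, 4.5, 16.4, 0.0, 23.9, 23.9, 23.9, 3.9.
Cumulative: 6.1, 30.0, 53.9, 71.6, 95.5, 105.0, 109.5, 125.9, 125.9, 149.8, 173.7, 197.6, 201.5.
The total first reaches 165 DD on day 11.

day 11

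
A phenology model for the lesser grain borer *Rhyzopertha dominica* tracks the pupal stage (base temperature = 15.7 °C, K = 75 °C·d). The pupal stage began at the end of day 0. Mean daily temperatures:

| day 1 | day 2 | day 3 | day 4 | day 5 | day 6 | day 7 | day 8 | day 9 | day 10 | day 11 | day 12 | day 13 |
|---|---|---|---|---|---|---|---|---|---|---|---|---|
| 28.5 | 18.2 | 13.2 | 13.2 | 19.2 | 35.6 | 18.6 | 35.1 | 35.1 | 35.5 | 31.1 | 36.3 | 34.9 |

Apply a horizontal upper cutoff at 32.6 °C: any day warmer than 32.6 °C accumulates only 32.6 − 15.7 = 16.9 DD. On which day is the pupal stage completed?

day 10

Daily DD above 15.7 °C (capped at 16.9): 12.8, 2.5, 0.0, 0.0, 3.5, 16.9, 2.9, 16.9, 16.9, 16.9, 15.4, 16.9, 16.9.
Cumulative: 12.8, 15.3, 15.3, 15.3, 18.8, 35.7, 38.6, 55.5, 72.4, 89.3, 104.7, 121.6, 138.5.
The total first reaches 75 DD on day 10.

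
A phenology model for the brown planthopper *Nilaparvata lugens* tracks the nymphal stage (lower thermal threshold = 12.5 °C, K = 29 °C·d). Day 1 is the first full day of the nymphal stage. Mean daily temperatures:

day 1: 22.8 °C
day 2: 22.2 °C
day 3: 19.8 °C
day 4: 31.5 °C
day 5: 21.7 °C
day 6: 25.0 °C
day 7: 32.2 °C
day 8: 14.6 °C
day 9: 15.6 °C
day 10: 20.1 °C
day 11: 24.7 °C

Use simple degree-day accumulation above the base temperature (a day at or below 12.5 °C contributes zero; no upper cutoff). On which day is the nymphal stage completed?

day 4

Daily DD above 12.5 °C: 10.3, 9.7, 7.3, 19.0, 9.2, 12.5, 19.7, 2.1, 3.1, 7.6, 12.2.
Cumulative: 10.3, 20.0, 27.3, 46.3, 55.5, 68.0, 87.7, 89.8, 92.9, 100.5, 112.7.
The total first reaches 29 DD on day 4.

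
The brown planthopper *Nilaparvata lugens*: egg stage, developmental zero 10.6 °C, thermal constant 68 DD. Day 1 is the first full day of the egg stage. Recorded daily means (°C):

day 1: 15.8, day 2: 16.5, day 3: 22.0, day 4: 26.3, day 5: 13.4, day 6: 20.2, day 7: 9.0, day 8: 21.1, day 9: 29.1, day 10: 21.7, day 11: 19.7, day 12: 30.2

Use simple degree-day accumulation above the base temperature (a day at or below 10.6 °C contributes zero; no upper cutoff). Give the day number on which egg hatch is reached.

day 9

Daily DD above 10.6 °C: 5.2, 5.9, 11.4, 15.7, 2.8, 9.6, 0.0, 10.5, 18.5, 11.1, 9.1, 19.6.
Cumulative: 5.2, 11.1, 22.5, 38.2, 41.0, 50.6, 50.6, 61.1, 79.6, 90.7, 99.8, 119.4.
The total first reaches 68 DD on day 9.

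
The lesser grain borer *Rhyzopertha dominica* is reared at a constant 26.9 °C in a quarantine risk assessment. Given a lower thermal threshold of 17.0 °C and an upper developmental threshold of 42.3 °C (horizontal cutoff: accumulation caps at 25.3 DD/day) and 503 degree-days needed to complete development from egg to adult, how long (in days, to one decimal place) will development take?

Daily accumulation = 26.9 − 17.0 = 9.9 DD/day.
Duration = 503 / 9.9 = 50.808 ≈ 50.8 days.

50.8 days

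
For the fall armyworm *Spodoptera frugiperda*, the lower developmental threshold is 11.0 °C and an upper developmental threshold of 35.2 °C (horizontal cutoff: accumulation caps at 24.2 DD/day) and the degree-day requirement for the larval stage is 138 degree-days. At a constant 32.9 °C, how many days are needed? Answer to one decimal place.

6.3 days

Daily accumulation = 32.9 − 11.0 = 21.9 DD/day.
Duration = 138 / 21.9 = 6.301 ≈ 6.3 days.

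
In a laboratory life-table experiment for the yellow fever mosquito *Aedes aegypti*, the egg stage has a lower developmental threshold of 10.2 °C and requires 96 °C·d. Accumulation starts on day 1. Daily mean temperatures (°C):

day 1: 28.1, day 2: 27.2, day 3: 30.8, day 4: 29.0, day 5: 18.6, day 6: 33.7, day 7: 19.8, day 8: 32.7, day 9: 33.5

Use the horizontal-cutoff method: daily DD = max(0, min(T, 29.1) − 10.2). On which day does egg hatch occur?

day 6

Daily DD above 10.2 °C (capped at 18.9): 17.9, 17.0, 18.9, 18.8, 8.4, 18.9, 9.6, 18.9, 18.9.
Cumulative: 17.9, 34.9, 53.8, 72.6, 81.0, 99.9, 109.5, 128.4, 147.3.
The total first reaches 96 DD on day 6.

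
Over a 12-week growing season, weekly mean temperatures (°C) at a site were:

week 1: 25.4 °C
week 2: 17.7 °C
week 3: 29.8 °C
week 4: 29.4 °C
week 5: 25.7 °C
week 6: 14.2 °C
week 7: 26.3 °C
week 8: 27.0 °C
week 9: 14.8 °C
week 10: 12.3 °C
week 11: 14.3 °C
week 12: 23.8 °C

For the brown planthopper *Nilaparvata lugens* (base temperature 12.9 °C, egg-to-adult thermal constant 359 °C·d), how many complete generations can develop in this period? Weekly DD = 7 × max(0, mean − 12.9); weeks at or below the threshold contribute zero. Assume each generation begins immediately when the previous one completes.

2 generations

Weekly DD (7 × max(0, T̄ − 12.9)): 87.5, 33.6, 118.3, 115.5, 89.6, 9.1, 93.8, 98.7, 13.3, 0.0, 9.8, 76.3.
Season total = 745.5 DD.
Complete generations = ⌊745.5 / 359⌋ = 2.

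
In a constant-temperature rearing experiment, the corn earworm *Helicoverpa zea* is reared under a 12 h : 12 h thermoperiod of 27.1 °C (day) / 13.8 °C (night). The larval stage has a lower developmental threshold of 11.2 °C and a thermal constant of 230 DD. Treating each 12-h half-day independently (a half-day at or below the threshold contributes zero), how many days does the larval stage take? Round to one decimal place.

Day half: max(0, 27.1 − 11.2) × 0.5 = 15.9 × 0.5 = 7.95 DD.
Night half: max(0, 13.8 − 11.2) × 0.5 = 2.6 × 0.5 = 1.30 DD.
Per 24 h: 9.25 DD/day.
Duration = 230 / 9.25 = 24.865 ≈ 24.9 days.

24.9 days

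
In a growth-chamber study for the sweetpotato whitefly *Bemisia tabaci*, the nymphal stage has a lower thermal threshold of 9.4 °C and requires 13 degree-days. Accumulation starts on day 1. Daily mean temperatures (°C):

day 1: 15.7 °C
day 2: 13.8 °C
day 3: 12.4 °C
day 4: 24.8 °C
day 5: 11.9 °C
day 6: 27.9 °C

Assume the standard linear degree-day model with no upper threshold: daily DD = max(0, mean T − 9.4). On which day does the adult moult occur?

day 3

Daily DD above 9.4 °C: 6.3, 4.4, 3.0, 15.4, 2.5, 18.5.
Cumulative: 6.3, 10.7, 13.7, 29.1, 31.6, 50.1.
The total first reaches 13 DD on day 3.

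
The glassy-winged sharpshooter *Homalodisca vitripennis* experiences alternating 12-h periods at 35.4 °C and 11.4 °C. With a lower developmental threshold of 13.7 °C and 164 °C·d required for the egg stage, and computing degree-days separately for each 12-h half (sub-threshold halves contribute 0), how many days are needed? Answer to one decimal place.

Day half: max(0, 35.4 − 13.7) × 0.5 = 21.7 × 0.5 = 10.85 DD.
Night half: max(0, 11.4 − 13.7) × 0.5 = 0.0 × 0.5 = 0.00 DD.
Per 24 h: 10.85 DD/day.
Duration = 164 / 10.85 = 15.115 ≈ 15.1 days.

15.1 days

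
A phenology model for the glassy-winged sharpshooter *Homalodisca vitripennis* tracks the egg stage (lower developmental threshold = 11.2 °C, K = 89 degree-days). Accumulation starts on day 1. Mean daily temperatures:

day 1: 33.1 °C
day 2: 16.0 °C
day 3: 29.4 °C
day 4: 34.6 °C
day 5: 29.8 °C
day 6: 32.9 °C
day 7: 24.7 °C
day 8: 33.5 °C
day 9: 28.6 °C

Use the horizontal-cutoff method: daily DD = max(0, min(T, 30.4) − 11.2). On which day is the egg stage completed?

Daily DD above 11.2 °C (capped at 19.2): 19.2, 4.8, 18.2, 19.2, 18.6, 19.2, 13.5, 19.2, 17.4.
Cumulative: 19.2, 24.0, 42.2, 61.4, 80.0, 99.2, 112.7, 131.9, 149.3.
The total first reaches 89 DD on day 6.

day 6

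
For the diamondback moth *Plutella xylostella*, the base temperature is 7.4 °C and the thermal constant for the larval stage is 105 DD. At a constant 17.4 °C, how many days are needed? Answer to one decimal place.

10.5 days

Daily accumulation = 17.4 − 7.4 = 10.0 DD/day.
Duration = 105 / 10.0 = 10.500 ≈ 10.5 days.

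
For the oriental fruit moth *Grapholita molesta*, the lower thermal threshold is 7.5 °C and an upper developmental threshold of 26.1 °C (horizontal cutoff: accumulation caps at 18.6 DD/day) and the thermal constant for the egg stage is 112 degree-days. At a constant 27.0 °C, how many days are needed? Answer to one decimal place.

6.0 days

Temperature 27.0 °C exceeds the upper threshold, so daily accumulation caps at 26.1 − 7.5 = 18.6 DD/day.
Duration = 112 / 18.6 = 6.022 ≈ 6.0 days.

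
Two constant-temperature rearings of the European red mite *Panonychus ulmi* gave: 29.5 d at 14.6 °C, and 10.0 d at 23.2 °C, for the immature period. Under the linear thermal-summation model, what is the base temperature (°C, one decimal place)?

10.2 °C

Under the model K = D·(T − T_b), so D₁·(T₁ − T_b) = D₂·(T₂ − T_b).
29.5·(14.6 − T_b) = 10.0·(23.2 − T_b)
T_b = (29.5·14.6 − 10.0·23.2) / (29.5 − 10.0) = 198.70 / 19.5 = 10.190 °C ≈ 10.2 °C.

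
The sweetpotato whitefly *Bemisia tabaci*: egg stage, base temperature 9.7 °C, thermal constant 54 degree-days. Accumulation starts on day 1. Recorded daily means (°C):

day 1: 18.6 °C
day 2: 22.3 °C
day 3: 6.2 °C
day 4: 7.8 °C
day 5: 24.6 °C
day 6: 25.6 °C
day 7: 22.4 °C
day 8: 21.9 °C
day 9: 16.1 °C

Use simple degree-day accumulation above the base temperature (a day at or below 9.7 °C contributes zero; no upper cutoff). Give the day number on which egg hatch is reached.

Daily DD above 9.7 °C: 8.9, 12.6, 0.0, 0.0, 14.9, 15.9, 12.7, 12.2, 6.4.
Cumulative: 8.9, 21.5, 21.5, 21.5, 36.4, 52.3, 65.0, 77.2, 83.6.
The total first reaches 54 DD on day 7.

day 7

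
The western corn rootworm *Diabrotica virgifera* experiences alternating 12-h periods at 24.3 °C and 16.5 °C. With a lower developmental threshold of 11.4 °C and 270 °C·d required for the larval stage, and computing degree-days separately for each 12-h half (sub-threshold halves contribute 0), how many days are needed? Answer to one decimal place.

30.0 days

Day half: max(0, 24.3 − 11.4) × 0.5 = 12.9 × 0.5 = 6.45 DD.
Night half: max(0, 16.5 − 11.4) × 0.5 = 5.1 × 0.5 = 2.55 DD.
Per 24 h: 9.00 DD/day.
Duration = 270 / 9.00 = 30.000 ≈ 30.0 days.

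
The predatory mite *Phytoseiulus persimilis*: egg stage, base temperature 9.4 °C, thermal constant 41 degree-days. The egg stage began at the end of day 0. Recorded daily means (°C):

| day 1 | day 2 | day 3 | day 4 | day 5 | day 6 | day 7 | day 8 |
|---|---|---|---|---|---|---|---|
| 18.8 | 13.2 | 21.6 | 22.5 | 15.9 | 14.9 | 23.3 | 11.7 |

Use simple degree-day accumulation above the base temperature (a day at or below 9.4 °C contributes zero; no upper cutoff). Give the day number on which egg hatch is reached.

Daily DD above 9.4 °C: 9.4, 3.8, 12.2, 13.1, 6.5, 5.5, 13.9, 2.3.
Cumulative: 9.4, 13.2, 25.4, 38.5, 45.0, 50.5, 64.4, 66.7.
The total first reaches 41 DD on day 5.

day 5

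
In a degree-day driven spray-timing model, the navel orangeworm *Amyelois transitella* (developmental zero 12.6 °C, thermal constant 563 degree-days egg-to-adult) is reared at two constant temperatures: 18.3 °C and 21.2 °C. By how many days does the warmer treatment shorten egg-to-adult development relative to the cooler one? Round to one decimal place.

33.3 days

At 18.3 °C: 563 / (18.3 − 12.6) = 563 / 5.7 = 98.772 d.
At 21.2 °C: 563 / (21.2 − 12.6) = 563 / 8.6 = 65.465 d.
Difference = |98.772 − 65.465| = 33.307 ≈ 33.3 days.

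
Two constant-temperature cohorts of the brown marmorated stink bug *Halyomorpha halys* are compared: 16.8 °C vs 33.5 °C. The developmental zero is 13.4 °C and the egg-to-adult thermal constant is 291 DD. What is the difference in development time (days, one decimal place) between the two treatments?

At 16.8 °C: 291 / (16.8 − 13.4) = 291 / 3.4 = 85.588 d.
At 33.5 °C: 291 / (33.5 − 13.4) = 291 / 20.1 = 14.478 d.
Difference = |85.588 − 14.478| = 71.111 ≈ 71.1 days.

71.1 days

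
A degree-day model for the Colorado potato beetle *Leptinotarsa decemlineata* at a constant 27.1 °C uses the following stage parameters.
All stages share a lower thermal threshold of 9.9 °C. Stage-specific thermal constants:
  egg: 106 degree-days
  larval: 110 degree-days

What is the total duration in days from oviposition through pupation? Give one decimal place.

12.6 days

Daily accumulation at 27.1 °C = 27.1 − 9.9 = 17.2 DD/day.
Total K = 106 + 110 = 216 DD.
Total duration = 216 / 17.2 = 12.558 ≈ 12.6 days.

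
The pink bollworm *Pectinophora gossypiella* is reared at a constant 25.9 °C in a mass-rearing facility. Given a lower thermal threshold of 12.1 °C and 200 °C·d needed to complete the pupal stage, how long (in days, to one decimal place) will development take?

Daily accumulation = 25.9 − 12.1 = 13.8 DD/day.
Duration = 200 / 13.8 = 14.493 ≈ 14.5 days.

14.5 days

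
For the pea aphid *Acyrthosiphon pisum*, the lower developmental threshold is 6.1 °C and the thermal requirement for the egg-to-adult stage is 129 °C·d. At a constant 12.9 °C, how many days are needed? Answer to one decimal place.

19.0 days

Daily accumulation = 12.9 − 6.1 = 6.8 DD/day.
Duration = 129 / 6.8 = 18.971 ≈ 19.0 days.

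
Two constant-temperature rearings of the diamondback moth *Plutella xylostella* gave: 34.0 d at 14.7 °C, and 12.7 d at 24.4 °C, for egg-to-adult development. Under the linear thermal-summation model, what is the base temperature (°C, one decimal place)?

8.9 °C

Equal thermal constants: D₁(T₁ − T_b) = D₂(T₂ − T_b).
34.0·(14.7 − T_b) = 12.7·(24.4 − T_b)
T_b = (34.0·14.7 − 12.7·24.4) / (34.0 − 12.7) = 189.92 / 21.3 = 8.916 °C ≈ 8.9 °C.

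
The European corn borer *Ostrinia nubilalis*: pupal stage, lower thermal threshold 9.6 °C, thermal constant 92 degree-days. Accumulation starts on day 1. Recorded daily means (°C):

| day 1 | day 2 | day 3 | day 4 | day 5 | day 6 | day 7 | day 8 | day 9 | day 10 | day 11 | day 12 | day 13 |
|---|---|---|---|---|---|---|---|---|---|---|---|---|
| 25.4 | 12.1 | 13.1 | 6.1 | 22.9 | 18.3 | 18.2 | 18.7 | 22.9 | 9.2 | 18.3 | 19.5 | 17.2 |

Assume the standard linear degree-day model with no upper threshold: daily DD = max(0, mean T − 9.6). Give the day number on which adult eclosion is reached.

day 12

Daily DD above 9.6 °C: 15.8, 2.5, 3.5, 0.0, 13.3, 8.7, 8.6, 9.1, 13.3, 0.0, 8.7, 9.9, 7.6.
Cumulative: 15.8, 18.3, 21.8, 21.8, 35.1, 43.8, 52.4, 61.5, 74.8, 74.8, 83.5, 93.4, 101.0.
The total first reaches 92 DD on day 12.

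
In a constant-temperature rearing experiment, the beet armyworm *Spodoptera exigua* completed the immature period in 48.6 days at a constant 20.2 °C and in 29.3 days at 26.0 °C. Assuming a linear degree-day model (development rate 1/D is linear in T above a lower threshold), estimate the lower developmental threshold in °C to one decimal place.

11.4 °C

Linear rate model ⇒ the product D·(T − T_b) is constant across temperatures.
48.6·(20.2 − T_b) = 29.3·(26.0 − T_b)
T_b = (48.6·20.2 − 29.3·26.0) / (48.6 − 29.3) = 219.92 / 19.3 = 11.395 °C ≈ 11.4 °C.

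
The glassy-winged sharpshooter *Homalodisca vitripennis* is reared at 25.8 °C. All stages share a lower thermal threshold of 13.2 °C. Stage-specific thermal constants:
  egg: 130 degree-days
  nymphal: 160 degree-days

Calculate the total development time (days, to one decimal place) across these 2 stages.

Daily accumulation at 25.8 °C = 25.8 − 13.2 = 12.6 DD/day.
Total K = 130 + 160 = 290 DD.
Total duration = 290 / 12.6 = 23.016 ≈ 23.0 days.

23.0 days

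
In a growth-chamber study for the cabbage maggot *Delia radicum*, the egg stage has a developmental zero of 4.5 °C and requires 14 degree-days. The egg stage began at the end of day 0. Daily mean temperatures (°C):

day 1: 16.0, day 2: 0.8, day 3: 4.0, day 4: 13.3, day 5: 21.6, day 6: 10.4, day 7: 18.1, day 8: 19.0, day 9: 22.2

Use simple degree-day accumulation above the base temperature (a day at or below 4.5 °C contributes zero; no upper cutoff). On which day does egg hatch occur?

Daily DD above 4.5 °C: 11.5, 0.0, 0.0, 8.8, 17.1, 5.9, 13.6, 14.5, 17.7.
Cumulative: 11.5, 11.5, 11.5, 20.3, 37.4, 43.3, 56.9, 71.4, 89.1.
The total first reaches 14 DD on day 4.

day 4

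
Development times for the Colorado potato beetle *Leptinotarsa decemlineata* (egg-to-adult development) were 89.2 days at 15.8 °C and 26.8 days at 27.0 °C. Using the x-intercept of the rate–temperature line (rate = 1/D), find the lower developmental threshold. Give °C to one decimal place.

11.0 °C

Linear rate model ⇒ the product D·(T − T_b) is constant across temperatures.
89.2·(15.8 − T_b) = 26.8·(27.0 − T_b)
T_b = (89.2·15.8 − 26.8·27.0) / (89.2 − 26.8) = 685.76 / 62.4 = 10.990 °C ≈ 11.0 °C.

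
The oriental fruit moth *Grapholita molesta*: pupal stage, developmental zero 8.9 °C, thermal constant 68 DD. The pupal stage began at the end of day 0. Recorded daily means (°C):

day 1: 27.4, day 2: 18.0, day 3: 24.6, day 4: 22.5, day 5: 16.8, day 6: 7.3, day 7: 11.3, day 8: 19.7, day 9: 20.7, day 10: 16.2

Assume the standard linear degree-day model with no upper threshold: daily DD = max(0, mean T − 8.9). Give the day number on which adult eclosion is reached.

Daily DD above 8.9 °C: 18.5, 9.1, 15.7, 13.6, 7.9, 0.0, 2.4, 10.8, 11.8, 7.3.
Cumulative: 18.5, 27.6, 43.3, 56.9, 64.8, 64.8, 67.2, 78.0, 89.8, 97.1.
The total first reaches 68 DD on day 8.

day 8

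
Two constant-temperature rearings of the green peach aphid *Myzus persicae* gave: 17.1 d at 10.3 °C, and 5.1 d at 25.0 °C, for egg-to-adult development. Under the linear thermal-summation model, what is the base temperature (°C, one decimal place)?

4.1 °C

Equal thermal constants: D₁(T₁ − T_b) = D₂(T₂ − T_b).
17.1·(10.3 − T_b) = 5.1·(25.0 − T_b)
T_b = (17.1·10.3 − 5.1·25.0) / (17.1 − 5.1) = 48.63 / 12.0 = 4.053 °C ≈ 4.1 °C.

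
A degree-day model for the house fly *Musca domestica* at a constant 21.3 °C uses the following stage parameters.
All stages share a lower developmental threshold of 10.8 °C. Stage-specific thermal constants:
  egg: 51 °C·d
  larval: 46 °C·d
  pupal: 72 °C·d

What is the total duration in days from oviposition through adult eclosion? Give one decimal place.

16.1 days

Daily accumulation at 21.3 °C = 21.3 − 10.8 = 10.5 DD/day.
Total K = 51 + 46 + 72 = 169 DD.
Total duration = 169 / 10.5 = 16.095 ≈ 16.1 days.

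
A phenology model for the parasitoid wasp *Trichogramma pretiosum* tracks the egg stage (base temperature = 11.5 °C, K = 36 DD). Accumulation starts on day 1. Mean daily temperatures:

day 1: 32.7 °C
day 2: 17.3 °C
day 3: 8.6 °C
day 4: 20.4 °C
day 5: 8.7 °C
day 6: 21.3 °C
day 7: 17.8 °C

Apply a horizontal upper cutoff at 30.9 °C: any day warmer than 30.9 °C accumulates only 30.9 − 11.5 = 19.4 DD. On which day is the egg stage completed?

Daily DD above 11.5 °C (capped at 19.4): 19.4, 5.8, 0.0, 8.9, 0.0, 9.8, 6.3.
Cumulative: 19.4, 25.2, 25.2, 34.1, 34.1, 43.9, 50.2.
The total first reaches 36 DD on day 6.

day 6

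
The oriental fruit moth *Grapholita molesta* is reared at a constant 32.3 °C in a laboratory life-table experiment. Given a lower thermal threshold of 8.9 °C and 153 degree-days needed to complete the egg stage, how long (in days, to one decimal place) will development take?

Daily accumulation = 32.3 − 8.9 = 23.4 DD/day.
Duration = 153 / 23.4 = 6.538 ≈ 6.5 days.

6.5 days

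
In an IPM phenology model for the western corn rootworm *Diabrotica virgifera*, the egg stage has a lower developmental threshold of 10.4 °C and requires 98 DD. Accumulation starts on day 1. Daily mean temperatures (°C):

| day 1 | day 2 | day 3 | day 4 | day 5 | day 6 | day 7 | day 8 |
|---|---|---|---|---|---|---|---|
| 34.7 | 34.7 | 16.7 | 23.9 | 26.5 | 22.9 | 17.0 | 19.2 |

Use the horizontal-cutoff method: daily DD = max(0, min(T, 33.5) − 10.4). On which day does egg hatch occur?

day 7

Daily DD above 10.4 °C (capped at 23.1): 23.1, 23.1, 6.3, 13.5, 16.1, 12.5, 6.6, 8.8.
Cumulative: 23.1, 46.2, 52.5, 66.0, 82.1, 94.6, 101.2, 110.0.
The total first reaches 98 DD on day 7.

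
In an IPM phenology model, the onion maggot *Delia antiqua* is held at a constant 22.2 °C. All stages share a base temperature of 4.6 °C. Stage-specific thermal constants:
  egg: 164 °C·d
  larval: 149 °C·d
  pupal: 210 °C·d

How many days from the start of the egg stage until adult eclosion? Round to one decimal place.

Daily accumulation at 22.2 °C = 22.2 − 4.6 = 17.6 DD/day.
Total K = 164 + 149 + 210 = 523 DD.
Total duration = 523 / 17.6 = 29.716 ≈ 29.7 days.

29.7 days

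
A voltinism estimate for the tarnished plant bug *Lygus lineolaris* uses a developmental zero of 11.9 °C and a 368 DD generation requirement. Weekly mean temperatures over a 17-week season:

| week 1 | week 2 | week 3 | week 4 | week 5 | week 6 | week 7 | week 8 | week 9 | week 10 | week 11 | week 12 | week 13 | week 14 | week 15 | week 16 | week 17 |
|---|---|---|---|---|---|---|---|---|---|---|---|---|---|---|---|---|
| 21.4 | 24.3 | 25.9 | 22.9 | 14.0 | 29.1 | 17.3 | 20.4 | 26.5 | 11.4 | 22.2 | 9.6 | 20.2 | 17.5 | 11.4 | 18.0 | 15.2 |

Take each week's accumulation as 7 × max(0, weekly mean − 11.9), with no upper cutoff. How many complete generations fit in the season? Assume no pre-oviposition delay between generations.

2 generations

Weekly DD (7 × max(0, T̄ − 11.9)): 66.5, 86.8, 98.0, 77.0, 14.7, 120.4, 37.8, 59.5, 102.2, 0.0, 72.1, 0.0, 58.1, 39.2, 0.0, 42.7, 23.1.
Season total = 898.1 DD.
Complete generations = ⌊898.1 / 368⌋ = 2.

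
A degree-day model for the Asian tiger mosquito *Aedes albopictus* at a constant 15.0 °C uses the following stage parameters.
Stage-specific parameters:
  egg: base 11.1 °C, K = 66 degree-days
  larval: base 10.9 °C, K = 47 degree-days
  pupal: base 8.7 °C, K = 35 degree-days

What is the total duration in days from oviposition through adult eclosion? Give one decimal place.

33.9 days

egg: 66 / (15.0 − 11.1) = 66 / 3.9 = 16.923 d.
larval: 47 / (15.0 − 10.9) = 47 / 4.1 = 11.463 d.
pupal: 35 / (15.0 − 8.7) = 35 / 6.3 = 5.556 d.
Sum = 33.942 ≈ 33.9 days.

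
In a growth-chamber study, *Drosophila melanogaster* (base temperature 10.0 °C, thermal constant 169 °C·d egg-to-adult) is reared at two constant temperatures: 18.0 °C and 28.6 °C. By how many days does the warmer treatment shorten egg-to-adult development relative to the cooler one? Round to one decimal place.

At 18.0 °C: 169 / (18.0 − 10.0) = 169 / 8.0 = 21.125 d.
At 28.6 °C: 169 / (28.6 − 10.0) = 169 / 18.6 = 9.086 d.
Difference = |21.125 − 9.086| = 12.039 ≈ 12.0 days.

12.0 days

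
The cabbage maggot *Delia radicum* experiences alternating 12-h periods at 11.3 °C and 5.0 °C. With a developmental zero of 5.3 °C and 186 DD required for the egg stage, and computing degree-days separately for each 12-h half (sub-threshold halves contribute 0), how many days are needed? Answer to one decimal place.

62.0 days

Day half: max(0, 11.3 − 5.3) × 0.5 = 6.0 × 0.5 = 3.00 DD.
Night half: max(0, 5.0 − 5.3) × 0.5 = 0.0 × 0.5 = 0.00 DD.
Per 24 h: 3.00 DD/day.
Duration = 186 / 3.00 = 62.000 ≈ 62.0 days.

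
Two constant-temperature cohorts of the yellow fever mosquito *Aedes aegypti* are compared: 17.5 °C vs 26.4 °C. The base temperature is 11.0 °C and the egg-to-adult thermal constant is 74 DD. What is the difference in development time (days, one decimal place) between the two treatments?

6.6 days

At 17.5 °C: 74 / (17.5 − 11.0) = 74 / 6.5 = 11.385 d.
At 26.4 °C: 74 / (26.4 − 11.0) = 74 / 15.4 = 4.805 d.
Difference = |11.385 − 4.805| = 6.579 ≈ 6.6 days.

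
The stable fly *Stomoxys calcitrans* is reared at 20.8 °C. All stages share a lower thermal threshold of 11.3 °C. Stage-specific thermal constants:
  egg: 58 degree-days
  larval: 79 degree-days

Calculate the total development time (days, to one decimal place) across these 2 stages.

Daily accumulation at 20.8 °C = 20.8 − 11.3 = 9.5 DD/day.
Total K = 58 + 79 = 137 DD.
Total duration = 137 / 9.5 = 14.421 ≈ 14.4 days.

14.4 days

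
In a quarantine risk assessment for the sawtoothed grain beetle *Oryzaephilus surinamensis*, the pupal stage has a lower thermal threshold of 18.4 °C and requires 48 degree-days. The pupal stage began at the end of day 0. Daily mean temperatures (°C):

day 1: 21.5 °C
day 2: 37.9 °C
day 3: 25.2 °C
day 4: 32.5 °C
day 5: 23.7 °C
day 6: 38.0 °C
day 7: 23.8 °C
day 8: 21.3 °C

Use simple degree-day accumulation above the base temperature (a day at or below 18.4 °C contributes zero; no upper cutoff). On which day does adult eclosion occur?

day 5

Daily DD above 18.4 °C: 3.1, 19.5, 6.8, 14.1, 5.3, 19.6, 5.4, 2.9.
Cumulative: 3.1, 22.6, 29.4, 43.5, 48.8, 68.4, 73.8, 76.7.
The total first reaches 48 DD on day 5.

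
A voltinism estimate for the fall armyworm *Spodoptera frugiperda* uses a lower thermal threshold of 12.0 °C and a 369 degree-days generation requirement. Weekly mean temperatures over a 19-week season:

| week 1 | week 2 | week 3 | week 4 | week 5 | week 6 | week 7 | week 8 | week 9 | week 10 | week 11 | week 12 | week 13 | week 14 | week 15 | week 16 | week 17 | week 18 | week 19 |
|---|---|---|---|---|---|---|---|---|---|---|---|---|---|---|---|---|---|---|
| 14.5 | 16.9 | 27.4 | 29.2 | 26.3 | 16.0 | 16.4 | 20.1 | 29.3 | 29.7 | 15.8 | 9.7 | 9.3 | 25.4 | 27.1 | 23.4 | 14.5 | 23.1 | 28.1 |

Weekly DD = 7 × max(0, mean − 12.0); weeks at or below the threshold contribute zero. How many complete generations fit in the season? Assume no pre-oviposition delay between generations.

3 generations

Weekly DD (7 × max(0, T̄ − 12.0)): 17.5, 34.3, 107.8, 120.4, 100.1, 28.0, 30.8, 56.7, 121.1, 123.9, 26.6, 0.0, 0.0, 93.8, 105.7, 79.8, 17.5, 77.7, 112.7.
Season total = 1254.4 DD.
Complete generations = ⌊1254.4 / 369⌋ = 3.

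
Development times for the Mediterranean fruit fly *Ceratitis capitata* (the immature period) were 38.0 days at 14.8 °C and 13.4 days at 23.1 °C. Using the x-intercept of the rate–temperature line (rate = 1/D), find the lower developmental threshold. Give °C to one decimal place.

Equal thermal constants: D₁(T₁ − T_b) = D₂(T₂ − T_b).
38.0·(14.8 − T_b) = 13.4·(23.1 − T_b)
T_b = (38.0·14.8 − 13.4·23.1) / (38.0 − 13.4) = 252.86 / 24.6 = 10.279 °C ≈ 10.3 °C.

10.3 °C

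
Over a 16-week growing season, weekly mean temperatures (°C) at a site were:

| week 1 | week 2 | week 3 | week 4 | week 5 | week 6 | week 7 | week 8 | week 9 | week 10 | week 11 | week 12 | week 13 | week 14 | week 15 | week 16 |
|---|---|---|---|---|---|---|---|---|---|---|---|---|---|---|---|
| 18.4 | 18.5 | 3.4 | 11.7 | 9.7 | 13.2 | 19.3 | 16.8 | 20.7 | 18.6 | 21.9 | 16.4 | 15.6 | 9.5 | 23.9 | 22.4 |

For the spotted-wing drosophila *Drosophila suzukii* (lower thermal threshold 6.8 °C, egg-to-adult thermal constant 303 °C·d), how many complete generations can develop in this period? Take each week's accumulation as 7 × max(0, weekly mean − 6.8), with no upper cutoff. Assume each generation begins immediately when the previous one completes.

3 generations

Weekly DD (7 × max(0, T̄ − 6.8)): 81.2, 81.9, 0.0, 34.3, 20.3, 44.8, 87.5, 70.0, 97.3, 82.6, 105.7, 67.2, 61.6, 18.9, 119.7, 109.2.
Season total = 1082.2 DD.
Complete generations = ⌊1082.2 / 303⌋ = 3.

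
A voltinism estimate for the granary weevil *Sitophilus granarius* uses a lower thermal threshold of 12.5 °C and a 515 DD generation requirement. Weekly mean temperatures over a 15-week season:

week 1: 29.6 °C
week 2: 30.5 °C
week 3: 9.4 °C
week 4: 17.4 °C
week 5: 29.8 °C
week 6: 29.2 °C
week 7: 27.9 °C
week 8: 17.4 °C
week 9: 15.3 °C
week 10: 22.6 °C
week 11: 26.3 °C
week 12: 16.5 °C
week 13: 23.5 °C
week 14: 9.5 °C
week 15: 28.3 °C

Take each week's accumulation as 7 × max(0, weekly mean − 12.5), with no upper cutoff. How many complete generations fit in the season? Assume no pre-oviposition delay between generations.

2 generations

Weekly DD (7 × max(0, T̄ − 12.5)): 119.7, 126.0, 0.0, 34.3, 121.1, 116.9, 107.8, 34.3, 19.6, 70.7, 96.6, 28.0, 77.0, 0.0, 110.6.
Season total = 1062.6 DD.
Complete generations = ⌊1062.6 / 515⌋ = 2.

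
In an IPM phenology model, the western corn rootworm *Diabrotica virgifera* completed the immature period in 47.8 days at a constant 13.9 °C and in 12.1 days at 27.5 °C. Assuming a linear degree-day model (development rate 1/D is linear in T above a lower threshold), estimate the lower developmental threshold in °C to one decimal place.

Under the model K = D·(T − T_b), so D₁·(T₁ − T_b) = D₂·(T₂ − T_b).
47.8·(13.9 − T_b) = 12.1·(27.5 − T_b)
T_b = (47.8·13.9 − 12.1·27.5) / (47.8 − 12.1) = 331.67 / 35.7 = 9.290 °C ≈ 9.3 °C.

9.3 °C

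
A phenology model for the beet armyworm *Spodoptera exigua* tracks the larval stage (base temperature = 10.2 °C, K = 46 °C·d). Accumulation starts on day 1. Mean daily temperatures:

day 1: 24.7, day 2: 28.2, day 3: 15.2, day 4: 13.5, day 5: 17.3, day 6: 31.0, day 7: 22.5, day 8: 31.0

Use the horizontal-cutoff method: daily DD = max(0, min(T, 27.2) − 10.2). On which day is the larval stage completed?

day 5

Daily DD above 10.2 °C (capped at 17.0): 14.5, 17.0, 5.0, 3.3, 7.1, 17.0, 12.3, 17.0.
Cumulative: 14.5, 31.5, 36.5, 39.8, 46.9, 63.9, 76.2, 93.2.
The total first reaches 46 DD on day 5.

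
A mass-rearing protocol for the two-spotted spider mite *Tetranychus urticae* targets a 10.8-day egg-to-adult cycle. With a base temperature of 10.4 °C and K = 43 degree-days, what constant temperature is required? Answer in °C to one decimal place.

Required daily accumulation = 43 / 10.8 = 3.981 DD/day.
T = T_base + 3.981 = 10.4 + 3.981 = 14.381 ≈ 14.4 °C.

14.4 °C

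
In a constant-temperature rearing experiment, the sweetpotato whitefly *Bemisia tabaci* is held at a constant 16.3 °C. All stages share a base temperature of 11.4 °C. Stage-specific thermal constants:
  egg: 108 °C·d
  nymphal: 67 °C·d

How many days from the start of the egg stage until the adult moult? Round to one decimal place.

35.7 days

Daily accumulation at 16.3 °C = 16.3 − 11.4 = 4.9 DD/day.
Total K = 108 + 67 = 175 DD.
Total duration = 175 / 4.9 = 35.714 ≈ 35.7 days.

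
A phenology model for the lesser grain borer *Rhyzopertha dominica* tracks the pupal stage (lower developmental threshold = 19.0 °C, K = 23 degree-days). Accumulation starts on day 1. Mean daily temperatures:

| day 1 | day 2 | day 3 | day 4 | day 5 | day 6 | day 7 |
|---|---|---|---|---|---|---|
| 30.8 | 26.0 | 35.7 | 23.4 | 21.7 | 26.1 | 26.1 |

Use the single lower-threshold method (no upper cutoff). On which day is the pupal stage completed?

day 3

Daily DD above 19.0 °C: 11.8, 7.0, 16.7, 4.4, 2.7, 7.1, 7.1.
Cumulative: 11.8, 18.8, 35.5, 39.9, 42.6, 49.7, 56.8.
The total first reaches 23 DD on day 3.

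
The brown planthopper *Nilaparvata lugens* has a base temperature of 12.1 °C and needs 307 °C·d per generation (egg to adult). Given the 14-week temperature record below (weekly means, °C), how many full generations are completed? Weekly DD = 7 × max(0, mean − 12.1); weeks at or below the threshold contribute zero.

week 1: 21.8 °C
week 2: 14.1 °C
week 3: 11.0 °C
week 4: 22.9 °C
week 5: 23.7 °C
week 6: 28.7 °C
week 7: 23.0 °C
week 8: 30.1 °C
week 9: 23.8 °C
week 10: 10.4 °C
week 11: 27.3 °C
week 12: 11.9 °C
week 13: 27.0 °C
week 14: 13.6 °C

Weekly DD (7 × max(0, T̄ − 12.1)): 67.9, 14.0, 0.0, 75.6, 81.2, 116.2, 76.3, 126.0, 81.9, 0.0, 106.4, 0.0, 104.3, 10.5.
Season total = 860.3 DD.
Complete generations = ⌊860.3 / 307⌋ = 2.

2 generations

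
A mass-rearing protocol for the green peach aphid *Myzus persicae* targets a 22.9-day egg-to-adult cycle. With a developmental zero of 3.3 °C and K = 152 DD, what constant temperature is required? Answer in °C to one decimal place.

9.9 °C

Required daily accumulation = 152 / 22.9 = 6.638 DD/day.
T = T_base + 6.638 = 3.3 + 6.638 = 9.938 ≈ 9.9 °C.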